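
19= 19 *1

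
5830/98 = 2915/49= 59.49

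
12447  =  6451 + 5996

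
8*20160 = 161280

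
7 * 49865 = 349055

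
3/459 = 1/153 = 0.01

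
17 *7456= 126752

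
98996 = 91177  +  7819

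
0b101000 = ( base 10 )40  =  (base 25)1f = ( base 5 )130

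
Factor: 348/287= 2^2*3^1*7^( - 1)*29^1*41^( - 1)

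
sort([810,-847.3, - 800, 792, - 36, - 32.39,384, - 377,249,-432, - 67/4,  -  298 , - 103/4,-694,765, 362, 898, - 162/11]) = [ - 847.3, - 800, - 694  , - 432, - 377, - 298, - 36,  -  32.39, - 103/4,  -  67/4,  -  162/11, 249,362, 384,765,792, 810,  898 ] 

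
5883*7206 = 42392898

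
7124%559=416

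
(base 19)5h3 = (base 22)48J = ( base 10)2131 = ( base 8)4123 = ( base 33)1VJ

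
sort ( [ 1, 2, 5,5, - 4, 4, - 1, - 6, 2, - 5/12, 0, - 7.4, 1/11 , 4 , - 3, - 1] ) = [ - 7.4, - 6,-4, - 3, - 1 , - 1, - 5/12,0,1/11,1, 2,2,4, 4,5,5]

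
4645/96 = 4645/96 = 48.39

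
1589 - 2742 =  - 1153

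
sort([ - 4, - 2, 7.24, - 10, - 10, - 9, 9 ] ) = [ - 10,-10, - 9, - 4, - 2,7.24, 9]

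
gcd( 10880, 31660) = 20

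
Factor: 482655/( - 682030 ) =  - 96531/136406 = - 2^( - 1 ) * 3^1*23^1 * 241^( -1 )*283^( - 1 )*1399^1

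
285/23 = 285/23 = 12.39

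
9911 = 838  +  9073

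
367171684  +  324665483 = 691837167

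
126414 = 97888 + 28526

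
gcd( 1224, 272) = 136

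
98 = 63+35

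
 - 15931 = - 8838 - 7093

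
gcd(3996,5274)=18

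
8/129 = 8/129 = 0.06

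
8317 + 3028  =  11345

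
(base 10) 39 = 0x27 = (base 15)29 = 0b100111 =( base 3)1110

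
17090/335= 3418/67 = 51.01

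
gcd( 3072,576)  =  192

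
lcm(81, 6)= 162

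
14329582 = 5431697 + 8897885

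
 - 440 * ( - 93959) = 41341960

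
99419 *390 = 38773410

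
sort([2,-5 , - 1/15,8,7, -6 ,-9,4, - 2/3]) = [-9,-6,-5 ,  -  2/3, - 1/15, 2,4, 7 , 8]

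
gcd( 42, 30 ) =6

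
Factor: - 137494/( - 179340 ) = 2^(-1 )*3^( - 1 )*5^(  -  1)*23^1 = 23/30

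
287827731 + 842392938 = 1130220669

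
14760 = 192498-177738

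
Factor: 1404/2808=1/2 = 2^( - 1)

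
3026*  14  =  42364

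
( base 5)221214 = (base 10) 7684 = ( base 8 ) 17004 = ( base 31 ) 7ur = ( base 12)4544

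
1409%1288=121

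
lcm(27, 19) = 513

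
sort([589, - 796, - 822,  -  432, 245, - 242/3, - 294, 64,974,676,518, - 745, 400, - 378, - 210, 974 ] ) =[ - 822, - 796, - 745,  -  432,  -  378,  -  294,-210  ,-242/3, 64, 245,400, 518,589, 676,974, 974] 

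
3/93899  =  3/93899= 0.00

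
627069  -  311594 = 315475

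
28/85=28/85=0.33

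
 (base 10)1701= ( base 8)3245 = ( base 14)897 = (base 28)24L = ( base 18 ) 549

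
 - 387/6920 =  - 1 + 6533/6920 = -0.06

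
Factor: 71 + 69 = 2^2*5^1*7^1 = 140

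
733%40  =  13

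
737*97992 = 72220104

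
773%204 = 161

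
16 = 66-50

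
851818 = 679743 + 172075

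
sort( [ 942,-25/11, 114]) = [  -  25/11,  114, 942]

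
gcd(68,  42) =2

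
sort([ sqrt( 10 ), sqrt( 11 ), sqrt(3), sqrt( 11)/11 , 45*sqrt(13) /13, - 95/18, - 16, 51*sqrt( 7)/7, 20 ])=[ - 16, - 95/18, sqrt(11)/11,sqrt( 3),sqrt( 10),  sqrt(11 ),45*sqrt (13 )/13, 51 *sqrt( 7)/7,20 ]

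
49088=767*64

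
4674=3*1558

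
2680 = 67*40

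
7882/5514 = 3941/2757 =1.43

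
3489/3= 1163=1163.00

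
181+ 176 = 357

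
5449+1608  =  7057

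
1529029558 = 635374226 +893655332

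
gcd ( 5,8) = 1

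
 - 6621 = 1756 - 8377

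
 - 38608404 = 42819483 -81427887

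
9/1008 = 1/112 = 0.01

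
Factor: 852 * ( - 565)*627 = - 301825260 = - 2^2*3^2*5^1  *11^1*19^1*71^1 * 113^1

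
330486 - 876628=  - 546142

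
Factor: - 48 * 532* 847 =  - 2^6*3^1 * 7^2*11^2*19^1 = -  21628992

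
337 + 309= 646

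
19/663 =19/663 = 0.03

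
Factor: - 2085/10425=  - 5^( - 1)= - 1/5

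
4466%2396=2070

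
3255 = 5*651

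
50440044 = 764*66021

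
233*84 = 19572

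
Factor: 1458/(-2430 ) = - 3/5 = - 3^1*5^(-1 )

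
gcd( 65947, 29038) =1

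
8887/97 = 91 + 60/97 = 91.62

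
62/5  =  12+2/5  =  12.40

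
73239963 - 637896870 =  - 564656907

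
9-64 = -55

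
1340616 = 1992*673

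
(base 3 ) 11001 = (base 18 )61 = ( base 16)6D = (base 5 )414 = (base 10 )109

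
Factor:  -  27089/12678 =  - 2^(  -  1 )*3^ ( -1)*103^1* 263^1*2113^(-1 )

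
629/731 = 37/43= 0.86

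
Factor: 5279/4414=2^(- 1 )*2207^( - 1 ) *5279^1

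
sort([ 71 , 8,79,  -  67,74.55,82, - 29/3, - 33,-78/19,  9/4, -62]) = [ - 67, - 62, - 33, - 29/3, - 78/19 , 9/4, 8, 71,  74.55, 79, 82] 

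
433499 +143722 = 577221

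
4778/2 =2389= 2389.00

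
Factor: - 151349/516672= - 2^(-6)*3^(-3 )*11^1*13^ ( - 1 )*23^(  -  1 )*13759^1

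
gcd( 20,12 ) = 4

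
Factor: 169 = 13^2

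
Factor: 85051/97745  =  5^( - 1 )*17^1*113^( - 1)*173^( - 1 )*5003^1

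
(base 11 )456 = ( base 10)545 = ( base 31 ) HI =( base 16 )221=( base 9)665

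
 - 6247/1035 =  - 7 + 998/1035 = - 6.04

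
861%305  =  251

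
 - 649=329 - 978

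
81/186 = 27/62= 0.44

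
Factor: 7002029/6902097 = 3^( - 1)*337^( - 1 )*6827^( - 1) *7002029^1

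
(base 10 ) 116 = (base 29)40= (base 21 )5b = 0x74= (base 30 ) 3q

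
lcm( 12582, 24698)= 666846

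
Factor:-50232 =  - 2^3 *3^1*7^1*13^1*23^1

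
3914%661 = 609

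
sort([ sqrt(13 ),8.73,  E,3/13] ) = [ 3/13,E , sqrt(13 ), 8.73] 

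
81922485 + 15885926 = 97808411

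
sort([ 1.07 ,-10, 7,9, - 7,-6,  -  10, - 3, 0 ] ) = [-10, - 10, - 7 , - 6, - 3, 0, 1.07, 7, 9]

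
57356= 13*4412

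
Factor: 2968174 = 2^1*  11^1*134917^1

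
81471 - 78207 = 3264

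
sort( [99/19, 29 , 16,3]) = [ 3,99/19,  16 , 29]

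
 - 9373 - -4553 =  -4820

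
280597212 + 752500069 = 1033097281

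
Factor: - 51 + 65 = 14 = 2^1*7^1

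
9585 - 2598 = 6987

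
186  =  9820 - 9634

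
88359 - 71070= 17289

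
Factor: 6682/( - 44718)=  - 3^( -1) * 13^1*29^ ( - 1) = - 13/87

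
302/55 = 5 + 27/55  =  5.49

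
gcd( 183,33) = 3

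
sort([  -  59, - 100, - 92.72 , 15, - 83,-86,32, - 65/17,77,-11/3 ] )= [ - 100,  -  92.72, - 86, - 83,- 59, - 65/17, - 11/3,15, 32,77]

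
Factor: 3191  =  3191^1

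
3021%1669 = 1352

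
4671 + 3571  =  8242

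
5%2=1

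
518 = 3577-3059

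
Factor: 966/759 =14/11  =  2^1*7^1*11^( -1 )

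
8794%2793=415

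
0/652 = 0 = 0.00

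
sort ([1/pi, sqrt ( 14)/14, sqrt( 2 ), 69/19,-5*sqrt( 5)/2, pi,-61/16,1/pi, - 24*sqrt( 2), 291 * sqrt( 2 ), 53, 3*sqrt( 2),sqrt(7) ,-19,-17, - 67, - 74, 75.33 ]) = [-74, - 67, - 24 *sqrt (2),-19,-17, - 5*sqrt( 5) /2, - 61/16,sqrt( 14) /14, 1/pi,  1/pi, sqrt ( 2),  sqrt(7),  pi,69/19, 3*sqrt(2 ) , 53 , 75.33,  291*sqrt( 2)] 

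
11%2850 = 11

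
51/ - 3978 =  - 1+77/78 = - 0.01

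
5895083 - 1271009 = 4624074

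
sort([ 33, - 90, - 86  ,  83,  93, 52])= [ - 90, - 86, 33, 52,83,93] 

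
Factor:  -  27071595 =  - 3^2*5^1*601591^1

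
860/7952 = 215/1988 = 0.11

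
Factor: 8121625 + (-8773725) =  - 652100=- 2^2*5^2*6521^1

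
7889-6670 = 1219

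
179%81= 17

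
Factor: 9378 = 2^1* 3^2*521^1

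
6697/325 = 6697/325 = 20.61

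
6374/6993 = 6374/6993 = 0.91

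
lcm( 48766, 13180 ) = 487660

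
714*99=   70686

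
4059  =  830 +3229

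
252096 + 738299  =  990395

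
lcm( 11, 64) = 704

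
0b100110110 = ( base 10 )310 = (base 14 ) 182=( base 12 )21a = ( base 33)9d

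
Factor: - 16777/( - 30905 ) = 19/35 = 5^( - 1)*7^ ( - 1 )*19^1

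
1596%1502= 94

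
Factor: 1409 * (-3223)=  - 11^1*293^1*1409^1 = - 4541207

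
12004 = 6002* 2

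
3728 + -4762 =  - 1034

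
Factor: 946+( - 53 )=19^1*47^1 = 893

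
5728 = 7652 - 1924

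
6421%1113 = 856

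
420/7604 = 105/1901=0.06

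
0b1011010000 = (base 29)OO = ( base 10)720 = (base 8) 1320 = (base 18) 240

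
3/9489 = 1/3163=0.00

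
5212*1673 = 8719676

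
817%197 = 29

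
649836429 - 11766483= 638069946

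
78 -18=60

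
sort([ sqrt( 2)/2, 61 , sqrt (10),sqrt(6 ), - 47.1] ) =[ - 47.1, sqrt( 2)/2, sqrt( 6 ), sqrt( 10), 61]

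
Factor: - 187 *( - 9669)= 1808103 = 3^1*11^2*17^1 *293^1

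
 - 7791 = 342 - 8133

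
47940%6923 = 6402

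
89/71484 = 89/71484 = 0.00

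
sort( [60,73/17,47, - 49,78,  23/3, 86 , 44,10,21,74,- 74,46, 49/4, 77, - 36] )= [-74,-49, - 36,73/17,23/3, 10,49/4,21,44,46, 47,60,74, 77,78,86] 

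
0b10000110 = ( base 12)b2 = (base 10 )134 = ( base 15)8E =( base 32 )46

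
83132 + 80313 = 163445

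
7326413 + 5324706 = 12651119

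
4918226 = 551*8926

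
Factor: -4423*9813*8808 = -382292734392 = - 2^3*3^2*367^1*3271^1*4423^1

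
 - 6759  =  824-7583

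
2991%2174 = 817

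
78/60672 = 13/10112= 0.00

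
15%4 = 3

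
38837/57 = 38837/57=681.35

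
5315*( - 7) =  - 37205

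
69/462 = 23/154 = 0.15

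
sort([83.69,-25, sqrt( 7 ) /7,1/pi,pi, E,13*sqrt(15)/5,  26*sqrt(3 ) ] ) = [ - 25,1/pi, sqrt(7)/7, E, pi, 13*sqrt( 15)/5, 26*sqrt(3),83.69 ] 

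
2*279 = 558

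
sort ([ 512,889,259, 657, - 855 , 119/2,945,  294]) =[  -  855, 119/2,  259, 294,512, 657,889,945]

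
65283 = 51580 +13703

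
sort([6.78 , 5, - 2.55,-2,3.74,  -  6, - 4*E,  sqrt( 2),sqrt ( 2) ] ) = [-4*E, - 6,-2.55, - 2 , sqrt( 2 ), sqrt(2 ), 3.74,5,  6.78 ] 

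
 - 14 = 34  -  48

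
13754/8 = 6877/4 = 1719.25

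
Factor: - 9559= - 11^2*79^1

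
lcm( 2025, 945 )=14175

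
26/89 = 26/89 = 0.29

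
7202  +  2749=9951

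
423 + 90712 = 91135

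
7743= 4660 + 3083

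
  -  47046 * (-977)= 45963942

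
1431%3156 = 1431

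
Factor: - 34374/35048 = -51/52 = -  2^( - 2 )*3^1*13^( - 1 )*17^1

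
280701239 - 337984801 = -57283562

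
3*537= 1611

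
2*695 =1390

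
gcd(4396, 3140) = 628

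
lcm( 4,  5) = 20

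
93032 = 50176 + 42856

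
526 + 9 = 535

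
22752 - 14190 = 8562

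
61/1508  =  61/1508 = 0.04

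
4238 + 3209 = 7447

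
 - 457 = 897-1354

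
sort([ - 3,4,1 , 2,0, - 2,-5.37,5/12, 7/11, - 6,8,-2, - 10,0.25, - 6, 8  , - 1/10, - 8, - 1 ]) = [ - 10, - 8, - 6,-6, - 5.37, - 3, - 2, - 2, - 1 , - 1/10,0,0.25, 5/12,7/11, 1,2,4 , 8,8]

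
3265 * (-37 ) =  - 120805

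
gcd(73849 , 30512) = 1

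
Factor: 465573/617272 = 2^( - 3)* 3^1 * 19^(-1)*31^( - 1 ) * 131^( - 1)*155191^1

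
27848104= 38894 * 716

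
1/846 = 1/846= 0.00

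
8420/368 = 2105/92 = 22.88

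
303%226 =77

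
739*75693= 55937127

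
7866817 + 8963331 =16830148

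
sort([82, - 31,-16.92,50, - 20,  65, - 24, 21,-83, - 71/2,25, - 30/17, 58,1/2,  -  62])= [-83, - 62, - 71/2, - 31,-24, - 20, - 16.92,-30/17, 1/2,21,25,  50,58,65,82]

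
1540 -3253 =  - 1713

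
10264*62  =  636368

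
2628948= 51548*51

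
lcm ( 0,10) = 0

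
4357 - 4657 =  - 300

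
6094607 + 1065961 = 7160568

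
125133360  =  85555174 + 39578186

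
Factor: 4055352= 2^3*3^1*7^1 *101^1*239^1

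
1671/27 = 61 + 8/9 = 61.89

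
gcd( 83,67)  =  1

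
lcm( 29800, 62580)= 625800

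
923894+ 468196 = 1392090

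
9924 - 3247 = 6677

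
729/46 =729/46 = 15.85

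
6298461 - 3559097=2739364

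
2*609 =1218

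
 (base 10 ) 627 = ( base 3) 212020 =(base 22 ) 16b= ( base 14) 32b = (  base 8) 1163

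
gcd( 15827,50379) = 7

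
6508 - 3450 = 3058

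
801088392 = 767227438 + 33860954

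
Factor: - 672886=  - 2^1*31^1*10853^1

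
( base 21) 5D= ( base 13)91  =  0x76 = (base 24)4M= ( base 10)118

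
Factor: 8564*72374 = 619810936 = 2^3*2141^1* 36187^1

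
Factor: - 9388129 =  - 157^1 * 59797^1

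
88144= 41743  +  46401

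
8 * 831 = 6648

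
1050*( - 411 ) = - 431550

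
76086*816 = 62086176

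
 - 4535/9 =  - 504+ 1/9 = - 503.89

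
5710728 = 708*8066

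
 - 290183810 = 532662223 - 822846033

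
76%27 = 22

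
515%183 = 149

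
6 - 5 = 1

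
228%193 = 35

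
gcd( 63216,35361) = 9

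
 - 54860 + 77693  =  22833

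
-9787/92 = - 9787/92 = - 106.38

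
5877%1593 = 1098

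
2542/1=2542 = 2542.00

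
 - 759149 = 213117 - 972266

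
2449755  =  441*5555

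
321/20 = 321/20 = 16.05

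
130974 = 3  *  43658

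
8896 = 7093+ 1803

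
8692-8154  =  538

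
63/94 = 63/94 = 0.67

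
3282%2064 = 1218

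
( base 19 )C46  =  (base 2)1000100111110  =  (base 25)71E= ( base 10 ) 4414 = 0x113e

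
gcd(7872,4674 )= 246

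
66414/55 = 1207+29/55 = 1207.53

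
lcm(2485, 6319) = 221165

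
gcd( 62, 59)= 1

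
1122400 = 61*18400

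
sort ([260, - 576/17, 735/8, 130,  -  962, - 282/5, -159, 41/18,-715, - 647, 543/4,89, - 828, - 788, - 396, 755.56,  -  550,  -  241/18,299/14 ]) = [-962, - 828,-788, - 715, - 647, - 550, - 396, - 159,-282/5,  -  576/17, - 241/18, 41/18, 299/14 , 89,  735/8, 130, 543/4,260, 755.56 ]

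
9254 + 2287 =11541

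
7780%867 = 844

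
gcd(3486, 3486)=3486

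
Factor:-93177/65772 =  - 2^(  -  2 )*3^( - 1 )*17^1 = - 17/12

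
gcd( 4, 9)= 1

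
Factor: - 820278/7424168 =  - 410139/3712084 = - 2^( - 2)* 3^2*199^1*229^1*409^(-1 )  *2269^ ( - 1)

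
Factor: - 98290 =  - 2^1* 5^1*9829^1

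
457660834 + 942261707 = 1399922541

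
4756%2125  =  506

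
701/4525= 701/4525  =  0.15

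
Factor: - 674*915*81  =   - 49953510 = - 2^1*3^5*5^1*61^1 * 337^1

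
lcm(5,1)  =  5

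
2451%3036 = 2451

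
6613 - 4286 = 2327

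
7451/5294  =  7451/5294 = 1.41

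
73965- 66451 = 7514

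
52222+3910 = 56132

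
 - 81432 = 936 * (- 87)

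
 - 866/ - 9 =96 + 2/9 = 96.22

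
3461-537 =2924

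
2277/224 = 2277/224 = 10.17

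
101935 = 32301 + 69634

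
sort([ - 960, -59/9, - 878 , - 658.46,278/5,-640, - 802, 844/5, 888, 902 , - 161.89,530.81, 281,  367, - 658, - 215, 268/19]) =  [ - 960, - 878, - 802, - 658.46, - 658, - 640, - 215, - 161.89, - 59/9,268/19, 278/5 , 844/5, 281,367,  530.81,888, 902]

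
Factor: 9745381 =9745381^1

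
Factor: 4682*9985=2^1* 5^1* 1997^1 * 2341^1 = 46749770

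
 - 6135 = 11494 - 17629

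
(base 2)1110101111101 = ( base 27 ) A9G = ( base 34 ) 6I1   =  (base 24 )d2d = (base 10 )7549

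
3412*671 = 2289452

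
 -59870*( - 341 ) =20415670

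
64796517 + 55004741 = 119801258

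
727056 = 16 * 45441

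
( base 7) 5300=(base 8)3506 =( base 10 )1862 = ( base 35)1I7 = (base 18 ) 5D8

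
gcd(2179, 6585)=1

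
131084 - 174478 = - 43394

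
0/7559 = 0 = 0.00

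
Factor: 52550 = 2^1*5^2*1051^1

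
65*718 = 46670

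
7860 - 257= 7603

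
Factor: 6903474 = 2^1*3^1 *1150579^1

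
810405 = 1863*435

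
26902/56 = 480 + 11/28  =  480.39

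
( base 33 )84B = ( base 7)34550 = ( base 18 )195H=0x2297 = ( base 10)8855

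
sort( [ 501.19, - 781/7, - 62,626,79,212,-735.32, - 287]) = [ -735.32,-287,-781/7, - 62,79,212, 501.19, 626] 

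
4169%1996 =177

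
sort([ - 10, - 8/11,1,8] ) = [ - 10, - 8/11,1,8]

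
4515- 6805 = -2290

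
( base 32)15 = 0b100101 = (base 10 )37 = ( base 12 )31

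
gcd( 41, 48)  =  1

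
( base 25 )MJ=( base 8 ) 1071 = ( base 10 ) 569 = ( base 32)hp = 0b1000111001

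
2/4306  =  1/2153 = 0.00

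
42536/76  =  559 + 13/19  =  559.68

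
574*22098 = 12684252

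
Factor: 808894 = 2^1*17^1*37^1*643^1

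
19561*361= 7061521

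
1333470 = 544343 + 789127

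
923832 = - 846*( - 1092)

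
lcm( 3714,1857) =3714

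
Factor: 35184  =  2^4*3^1*733^1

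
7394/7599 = 7394/7599 = 0.97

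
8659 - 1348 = 7311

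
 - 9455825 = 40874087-50329912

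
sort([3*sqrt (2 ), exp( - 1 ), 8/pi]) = [ exp( - 1), 8/pi,3*sqrt(2 )]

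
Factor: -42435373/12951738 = - 2^(-1 )*3^( - 4)*157^1*2579^( - 1 )*8719^1 = -1368883/417798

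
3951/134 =3951/134 = 29.49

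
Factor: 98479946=2^1*17^1* 47^1*61627^1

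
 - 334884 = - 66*5074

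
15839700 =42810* 370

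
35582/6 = 5930+1/3 = 5930.33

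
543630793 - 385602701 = 158028092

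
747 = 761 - 14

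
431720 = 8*53965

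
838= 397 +441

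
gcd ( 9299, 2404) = 1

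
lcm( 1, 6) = 6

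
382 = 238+144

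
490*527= 258230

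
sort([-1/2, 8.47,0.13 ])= [ - 1/2, 0.13, 8.47]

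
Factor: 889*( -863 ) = - 767207  =  - 7^1*127^1*863^1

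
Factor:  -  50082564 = - 2^2*3^1*7^1 * 263^1 * 2267^1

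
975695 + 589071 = 1564766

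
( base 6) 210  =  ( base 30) 2i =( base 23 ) 39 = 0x4e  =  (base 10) 78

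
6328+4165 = 10493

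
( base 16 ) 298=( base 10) 664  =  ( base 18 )20G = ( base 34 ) JI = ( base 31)ld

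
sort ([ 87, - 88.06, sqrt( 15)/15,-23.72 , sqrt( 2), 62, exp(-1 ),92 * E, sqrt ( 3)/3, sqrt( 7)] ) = [ - 88.06, - 23.72,sqrt( 15) /15, exp( - 1), sqrt( 3)/3, sqrt( 2),sqrt(7) , 62,87, 92*E ]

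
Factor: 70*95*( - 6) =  - 39900 = - 2^2*3^1*5^2*7^1*19^1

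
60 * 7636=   458160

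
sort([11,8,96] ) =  [8,11, 96 ]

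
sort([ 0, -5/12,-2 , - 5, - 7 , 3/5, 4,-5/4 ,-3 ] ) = [ - 7, - 5, - 3, - 2, - 5/4 ,-5/12,0, 3/5, 4] 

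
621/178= 621/178= 3.49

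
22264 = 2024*11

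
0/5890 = 0 = 0.00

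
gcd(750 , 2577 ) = 3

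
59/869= 59/869 = 0.07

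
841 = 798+43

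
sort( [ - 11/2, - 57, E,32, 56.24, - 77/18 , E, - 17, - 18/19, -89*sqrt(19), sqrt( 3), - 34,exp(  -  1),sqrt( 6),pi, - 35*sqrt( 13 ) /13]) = [ - 89*sqrt(19), - 57, - 34,-17 , - 35*sqrt(13) /13, - 11/2, - 77/18,-18/19,exp(-1 ),sqrt( 3 ),sqrt (6),E,E,pi,32,56.24] 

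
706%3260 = 706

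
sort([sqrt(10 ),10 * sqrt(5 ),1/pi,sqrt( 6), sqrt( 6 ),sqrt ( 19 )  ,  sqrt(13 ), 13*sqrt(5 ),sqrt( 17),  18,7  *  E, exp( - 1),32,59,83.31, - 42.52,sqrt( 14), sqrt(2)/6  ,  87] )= [- 42.52,sqrt(2)/6,1/pi,exp( - 1), sqrt(6),  sqrt(6), sqrt ( 10 ),sqrt( 13), sqrt(14), sqrt( 17 ), sqrt(19),18,7*E,10*sqrt(5), 13*sqrt(5),32, 59,83.31, 87] 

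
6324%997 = 342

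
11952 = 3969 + 7983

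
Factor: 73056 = 2^5 * 3^1  *  761^1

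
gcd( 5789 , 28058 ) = 1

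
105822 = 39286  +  66536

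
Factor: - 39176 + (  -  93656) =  - 2^5*7^1*593^1 = -  132832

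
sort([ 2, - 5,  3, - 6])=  [ - 6, - 5,2,3 ] 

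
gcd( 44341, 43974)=1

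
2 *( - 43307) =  - 86614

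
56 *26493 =1483608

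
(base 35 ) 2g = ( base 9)105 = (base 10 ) 86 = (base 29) 2s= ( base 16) 56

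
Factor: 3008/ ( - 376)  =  -8 = - 2^3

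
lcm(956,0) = 0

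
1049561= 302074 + 747487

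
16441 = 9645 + 6796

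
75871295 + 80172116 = 156043411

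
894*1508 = 1348152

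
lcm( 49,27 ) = 1323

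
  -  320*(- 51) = 16320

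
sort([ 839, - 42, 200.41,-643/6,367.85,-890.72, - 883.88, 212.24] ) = [ - 890.72, - 883.88 , - 643/6, - 42,200.41, 212.24, 367.85, 839] 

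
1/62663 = 1/62663= 0.00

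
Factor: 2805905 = 5^1*561181^1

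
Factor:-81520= - 2^4*5^1*1019^1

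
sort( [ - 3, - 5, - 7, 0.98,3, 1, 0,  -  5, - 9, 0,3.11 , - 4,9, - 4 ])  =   [ - 9 , - 7, - 5, - 5, - 4, - 4, - 3,0,0, 0.98,1,3, 3.11 , 9 ]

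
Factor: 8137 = 79^1*103^1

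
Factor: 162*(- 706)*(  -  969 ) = 2^2 * 3^5*17^1 * 19^1*353^1 = 110826468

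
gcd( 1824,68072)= 8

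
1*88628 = 88628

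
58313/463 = 125 +438/463 = 125.95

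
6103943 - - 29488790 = 35592733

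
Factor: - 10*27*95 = - 25650 = - 2^1*3^3*5^2*19^1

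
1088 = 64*17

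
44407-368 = 44039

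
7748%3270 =1208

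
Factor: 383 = 383^1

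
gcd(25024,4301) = 391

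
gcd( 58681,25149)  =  8383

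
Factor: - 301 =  - 7^1*43^1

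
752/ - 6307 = - 1 + 5555/6307 = -  0.12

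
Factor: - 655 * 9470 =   -  2^1*5^2*131^1*947^1 = - 6202850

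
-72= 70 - 142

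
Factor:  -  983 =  - 983^1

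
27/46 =27/46 = 0.59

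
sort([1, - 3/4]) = [ -3/4,1]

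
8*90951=727608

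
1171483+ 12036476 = 13207959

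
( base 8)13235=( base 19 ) G0D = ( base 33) 5AE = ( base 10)5789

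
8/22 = 4/11 = 0.36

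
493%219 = 55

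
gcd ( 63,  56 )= 7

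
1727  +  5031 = 6758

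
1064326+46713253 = 47777579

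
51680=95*544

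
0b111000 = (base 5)211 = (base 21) 2e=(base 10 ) 56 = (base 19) 2i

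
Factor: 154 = 2^1*7^1*11^1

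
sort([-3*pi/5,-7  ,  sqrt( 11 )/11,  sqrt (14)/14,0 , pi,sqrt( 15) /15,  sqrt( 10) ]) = [ - 7, -3 * pi/5,0,sqrt( 15 ) /15, sqrt( 14 ) /14,sqrt( 11 )/11,pi,sqrt( 10)] 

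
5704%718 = 678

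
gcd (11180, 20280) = 260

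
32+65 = 97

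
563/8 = 563/8 = 70.38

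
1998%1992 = 6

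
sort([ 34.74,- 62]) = [ - 62,34.74 ]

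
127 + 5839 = 5966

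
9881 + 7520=17401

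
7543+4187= 11730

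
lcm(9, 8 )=72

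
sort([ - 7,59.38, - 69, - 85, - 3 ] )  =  [ - 85, - 69,-7, - 3,59.38] 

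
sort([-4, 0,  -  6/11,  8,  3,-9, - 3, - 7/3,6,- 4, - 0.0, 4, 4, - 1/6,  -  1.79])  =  [ - 9, - 4,-4, - 3,- 7/3,  -  1.79,-6/11  , - 1/6, 0, - 0.0,3, 4, 4, 6,8] 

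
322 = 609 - 287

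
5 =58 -53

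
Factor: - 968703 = -3^1*322901^1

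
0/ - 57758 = 0/1 = - 0.00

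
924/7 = 132 =132.00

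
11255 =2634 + 8621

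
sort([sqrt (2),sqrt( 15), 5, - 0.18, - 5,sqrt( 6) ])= [-5 , - 0.18,sqrt( 2),sqrt( 6 ), sqrt ( 15),5]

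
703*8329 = 5855287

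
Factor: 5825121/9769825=3^1*5^(- 2 )*13^( - 1)*23^( - 1)*1307^( - 1)*1941707^1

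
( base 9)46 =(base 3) 1120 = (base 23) 1J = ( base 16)2a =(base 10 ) 42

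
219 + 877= 1096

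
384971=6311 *61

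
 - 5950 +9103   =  3153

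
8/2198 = 4/1099=   0.00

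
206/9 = 22 + 8/9=22.89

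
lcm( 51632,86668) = 2426704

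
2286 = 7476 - 5190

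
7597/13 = 7597/13 = 584.38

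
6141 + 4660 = 10801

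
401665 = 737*545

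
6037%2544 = 949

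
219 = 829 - 610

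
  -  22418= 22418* ( - 1 ) 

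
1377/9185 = 1377/9185 = 0.15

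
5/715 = 1/143 = 0.01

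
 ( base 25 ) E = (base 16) E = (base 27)e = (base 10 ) 14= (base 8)16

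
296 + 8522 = 8818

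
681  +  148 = 829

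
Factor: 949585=5^1*7^1 * 13^1*2087^1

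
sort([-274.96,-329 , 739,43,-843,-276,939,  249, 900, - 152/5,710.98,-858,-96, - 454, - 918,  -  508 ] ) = [ - 918,-858, - 843, - 508,-454,-329, - 276 ,-274.96, - 96,-152/5,43,  249, 710.98,739,900,939] 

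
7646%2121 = 1283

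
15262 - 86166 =-70904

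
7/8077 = 7/8077 = 0.00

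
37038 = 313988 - 276950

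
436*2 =872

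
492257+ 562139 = 1054396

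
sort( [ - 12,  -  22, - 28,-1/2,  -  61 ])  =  [ - 61, - 28, - 22, - 12, - 1/2 ] 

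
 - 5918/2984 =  - 2959/1492 = - 1.98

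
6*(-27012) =- 162072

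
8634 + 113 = 8747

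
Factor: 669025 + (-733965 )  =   - 2^2*5^1 * 17^1*191^1 = - 64940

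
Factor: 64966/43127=2^1*7^( - 1 )*11^1*61^( - 1)*101^(  -  1 ) * 2953^1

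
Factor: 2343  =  3^1*11^1*71^1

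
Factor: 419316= 2^2*3^1*83^1*421^1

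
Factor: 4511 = 13^1*347^1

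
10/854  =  5/427=0.01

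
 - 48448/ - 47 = 1030+38/47 = 1030.81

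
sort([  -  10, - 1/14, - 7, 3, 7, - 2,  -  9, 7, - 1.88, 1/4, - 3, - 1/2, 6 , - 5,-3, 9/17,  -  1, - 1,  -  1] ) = [-10, - 9, - 7,-5  ,-3, - 3 , -2, - 1.88 , - 1, - 1, - 1, - 1/2,-1/14,1/4,9/17, 3, 6, 7,  7]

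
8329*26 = 216554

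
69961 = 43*1627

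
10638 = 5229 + 5409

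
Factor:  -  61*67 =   -  4087 = -61^1*67^1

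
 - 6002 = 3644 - 9646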